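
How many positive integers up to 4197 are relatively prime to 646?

646 = 2·17·19. Inclusion–exclusion on these primes:
4197 − ⌊4197/2⌋ − ⌊4197/17⌋ − ⌊4197/19⌋ + ⌊4197/34⌋ + ⌊4197/38⌋ + ⌊4197/323⌋ − ⌊4197/646⌋ = 1872

1872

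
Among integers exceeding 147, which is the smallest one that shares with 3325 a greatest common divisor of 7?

154

gcd(a, 3325) = 7 forces 7 | a; write a = 7s. Then gcd(7s, 7·475) = 7·gcd(s, 475), so need gcd(s, 475) = 1.
7s > 147 gives s ≥ 22. The least s ≥ 22 coprime to 475 is 22, so a = 7·22 = 154.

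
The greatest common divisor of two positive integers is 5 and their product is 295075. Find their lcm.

59015

Since gcd(m,n)·lcm(m,n) = mn, lcm = 295075/5 = 59015.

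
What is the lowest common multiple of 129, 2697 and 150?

5798550

lcm(129, 2697) = 129·2697/gcd = 347913/3 = 115971
lcm(115971, 150) = 115971·150/gcd = 17395650/3 = 5798550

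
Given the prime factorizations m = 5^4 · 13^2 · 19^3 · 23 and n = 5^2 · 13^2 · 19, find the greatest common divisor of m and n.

80275

min exponent per shared prime: 5^2 · 13^2 · 19 = 80275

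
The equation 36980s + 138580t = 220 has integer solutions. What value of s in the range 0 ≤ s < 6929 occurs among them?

Euclid: 138580 = 3·36980 + 27640; 36980 = 1·27640 + 9340; 27640 = 2·9340 + 8960; 9340 = 1·8960 + 380; 8960 = 23·380 + 220; 380 = 1·220 + 160; 220 = 1·160 + 60; 160 = 2·60 + 40; 60 = 1·40 + 20; 40 = 2·20 + 0 → gcd = 20; 220 = 20·11.
Back-substitution yields 36980·(-2552) + 138580·(681) = 20, so one solution is s = -2552·11 = -28072, t = 681·11 = 7491.
Solutions in s differ by 138580/20 = 6929; the one in [0, 6929) is -28072 mod 6929 = 6573.

6573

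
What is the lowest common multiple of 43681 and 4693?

gcd first: 43681 = 9·4693 + 1444; 4693 = 3·1444 + 361; 1444 = 4·361 + 0 → gcd = 361
lcm = 43681·4693/gcd = 204994933/361 = 567853

567853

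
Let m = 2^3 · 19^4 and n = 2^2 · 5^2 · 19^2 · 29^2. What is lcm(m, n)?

max exponent per prime: 2^3 · 5^2 · 19^4 · 29^2 = 21919992200

21919992200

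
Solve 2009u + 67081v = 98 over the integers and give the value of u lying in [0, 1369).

167

Reduce mod 67081: 2009u ≡ 98 (mod 67081). With g = gcd(2009, 67081) = 49 dividing 98, divide through: 41u ≡ 2 (mod 1369).
Since gcd(41, 1369) = 1, u ≡ 2·(41)⁻¹ ≡ 167 (mod 1369). Smallest non-negative: 167.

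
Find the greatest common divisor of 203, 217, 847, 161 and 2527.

gcd(203, 217): 217 = 1·203 + 14; 203 = 14·14 + 7; 14 = 2·7 + 0 → 7
gcd(7, 847): 847 = 121·7 + 0 → 7
gcd(7, 161): 161 = 23·7 + 0 → 7
gcd(7, 2527): 2527 = 361·7 + 0 → 7

7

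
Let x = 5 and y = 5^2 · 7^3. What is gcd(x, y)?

5

min exponent per shared prime: 5 = 5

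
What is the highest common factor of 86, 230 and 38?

86 = 2 · 43; 230 = 2 · 5 · 23; 38 = 2 · 19
gcd takes min exponent of each prime: 2 = 2

2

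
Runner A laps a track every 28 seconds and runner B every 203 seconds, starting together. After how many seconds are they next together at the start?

28 = 2² · 7; 203 = 7 · 29
max exponents: 2² · 7 · 29 = 812

812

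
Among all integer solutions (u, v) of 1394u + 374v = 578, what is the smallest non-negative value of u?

9

Reduce mod 374: 1394u ≡ 578 (mod 374). With g = gcd(1394, 374) = 34 dividing 578, divide through: 41u ≡ 17 (mod 11).
Since gcd(41, 11) = 1, u ≡ 17·(41)⁻¹ ≡ 9 (mod 11). Smallest non-negative: 9.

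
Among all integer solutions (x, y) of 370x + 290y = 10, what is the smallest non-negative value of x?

11

gcd(370, 290) = 10 (Euclid: 370 = 1·290 + 80; 290 = 3·80 + 50; 80 = 1·50 + 30; 50 = 1·30 + 20; 30 = 1·20 + 10; 20 = 2·10 + 0), and 10 | 10.
Extended Euclid: 370·(11) + 290·(-14) = 10. Scale by 1: x₀ = 11.
General solution x = x₀ + 29t; reducing mod 29 gives x = 11 (and y = -14).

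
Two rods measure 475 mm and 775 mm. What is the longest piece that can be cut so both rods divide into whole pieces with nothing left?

25

Euclid: 775 = 1·475 + 300; 475 = 1·300 + 175; 300 = 1·175 + 125; 175 = 1·125 + 50; 125 = 2·50 + 25; 50 = 2·25 + 0. Last nonzero remainder: 25.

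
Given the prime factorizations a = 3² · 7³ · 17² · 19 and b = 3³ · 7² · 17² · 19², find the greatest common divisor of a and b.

2421531

min exponent per shared prime: 3² · 7² · 17² · 19 = 2421531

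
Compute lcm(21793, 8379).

21793 = 19 · 31 · 37; 8379 = 3² · 7² · 19
max exponents: 3² · 7² · 19 · 31 · 37 = 9610713

9610713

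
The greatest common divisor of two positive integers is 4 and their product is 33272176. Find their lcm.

8318044

gcd·lcm = product, so lcm = 33272176/4 = 8318044.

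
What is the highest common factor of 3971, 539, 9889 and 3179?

11

gcd(3971, 539): 3971 = 7·539 + 198; 539 = 2·198 + 143; 198 = 1·143 + 55; 143 = 2·55 + 33; 55 = 1·33 + 22; 33 = 1·22 + 11; 22 = 2·11 + 0 → 11
gcd(11, 9889): 9889 = 899·11 + 0 → 11
gcd(11, 3179): 3179 = 289·11 + 0 → 11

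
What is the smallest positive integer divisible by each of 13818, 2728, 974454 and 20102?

13818 = 2 · 3 · 7² · 47; 2728 = 2³ · 11 · 31; 974454 = 2 · 3 · 13² · 31²; 20102 = 2 · 19 · 23²
lcm takes max exponent of each prime: 2³ · 3 · 7² · 11 · 13² · 19 · 23² · 31² · 47 = 992469639289128

992469639289128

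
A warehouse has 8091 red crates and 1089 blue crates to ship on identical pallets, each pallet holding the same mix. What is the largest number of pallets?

8091 = 3² · 29 · 31
1089 = 3² · 11²
Common: 3² = 9

9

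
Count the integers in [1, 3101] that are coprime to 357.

357 = 3·7·17. Inclusion–exclusion on these primes:
3101 − ⌊3101/3⌋ − ⌊3101/7⌋ − ⌊3101/17⌋ + ⌊3101/21⌋ + ⌊3101/51⌋ + ⌊3101/119⌋ − ⌊3101/357⌋ = 1668

1668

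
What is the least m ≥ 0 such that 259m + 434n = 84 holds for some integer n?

Euclid: 434 = 1·259 + 175; 259 = 1·175 + 84; 175 = 2·84 + 7; 84 = 12·7 + 0 → gcd = 7; 84 = 7·12.
Back-substitution yields 259·(-5) + 434·(3) = 7, so one solution is m = -5·12 = -60, n = 3·12 = 36.
Solutions in m differ by 434/7 = 62; the one in [0, 62) is -60 mod 62 = 2.

2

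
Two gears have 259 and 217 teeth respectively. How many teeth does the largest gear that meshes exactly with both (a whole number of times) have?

Euclid: 259 = 1·217 + 42; 217 = 5·42 + 7; 42 = 6·7 + 0. Last nonzero remainder: 7.

7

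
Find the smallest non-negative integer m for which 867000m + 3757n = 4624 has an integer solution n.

12

gcd(867000, 3757) = 289 (Euclid: 867000 = 230·3757 + 2890; 3757 = 1·2890 + 867; 2890 = 3·867 + 289; 867 = 3·289 + 0), and 289 | 4624.
Extended Euclid: 867000·(4) + 3757·(-923) = 289. Scale by 16: m₀ = 64.
General solution m = m₀ + 13t; reducing mod 13 gives m = 12 (and n = -2768).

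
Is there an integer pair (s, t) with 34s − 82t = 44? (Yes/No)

Yes

By Bézout, 34s − 82t = 44 has integer solutions iff gcd(34, 82) | 44.
Euclid: 82 = 2·34 + 14; 34 = 2·14 + 6; 14 = 2·6 + 2; 6 = 3·2 + 0. gcd = 2; 44 mod 2 = 0. Yes.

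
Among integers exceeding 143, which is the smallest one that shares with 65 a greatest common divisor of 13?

gcd(x, 65) = 13 forces 13 | x; write x = 13s. Then gcd(13s, 13·5) = 13·gcd(s, 5), so need gcd(s, 5) = 1.
13s > 143 gives s ≥ 12. The least s ≥ 12 coprime to 5 is 12, so x = 13·12 = 156.

156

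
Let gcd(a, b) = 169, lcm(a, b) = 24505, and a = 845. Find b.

a·b = gcd·lcm = 169·24505 = 4141345, so b = 4141345/845 = 4901.

4901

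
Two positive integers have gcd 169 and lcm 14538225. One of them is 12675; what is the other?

Using uv = gcd(u,v)·lcm(u,v) = 169·14538225 = 2456960025, we get v = 2456960025/12675 = 193843.

193843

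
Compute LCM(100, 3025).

gcd first: 3025 = 30·100 + 25; 100 = 4·25 + 0 → gcd = 25
lcm = 100·3025/gcd = 302500/25 = 12100

12100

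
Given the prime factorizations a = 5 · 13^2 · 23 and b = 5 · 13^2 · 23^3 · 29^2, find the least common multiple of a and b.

max exponent per prime: 5 · 13^2 · 23^3 · 29^2 = 8646417715

8646417715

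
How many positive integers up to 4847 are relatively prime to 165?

Prime factors of 165: 3, 5, 11. Count integers ≤ 4847 divisible by none of them.
By inclusion–exclusion: 4847 − ⌊4847/3⌋ − ⌊4847/5⌋ − ⌊4847/11⌋ + ⌊4847/15⌋ + ⌊4847/33⌋ + ⌊4847/55⌋ − ⌊4847/165⌋ = 2351.

2351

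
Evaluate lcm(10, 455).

gcd first: 455 = 45·10 + 5; 10 = 2·5 + 0 → gcd = 5
lcm = 10·455/gcd = 4550/5 = 910

910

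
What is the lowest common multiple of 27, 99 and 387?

12771

lcm(27, 99) = 27·99/gcd = 2673/9 = 297
lcm(297, 387) = 297·387/gcd = 114939/9 = 12771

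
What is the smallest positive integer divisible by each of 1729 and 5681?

1729 = 7 · 13 · 19; 5681 = 13 · 19 · 23
max exponents: 7 · 13 · 19 · 23 = 39767

39767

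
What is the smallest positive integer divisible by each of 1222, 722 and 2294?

1222 = 2 · 13 · 47; 722 = 2 · 19²; 2294 = 2 · 31 · 37
lcm takes max exponent of each prime: 2 · 13 · 19² · 31 · 37 · 47 = 505989874

505989874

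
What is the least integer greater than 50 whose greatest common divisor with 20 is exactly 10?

70

20 = 10·2. Any x with gcd(x, 20) = 10 is a multiple of 10, say 10s, with s coprime to 2.
Need s > 50/10, so s ≥ 6. First s ≥ 6 with gcd(s, 2) = 1 is s = 7. Thus x = 10·7 = 70.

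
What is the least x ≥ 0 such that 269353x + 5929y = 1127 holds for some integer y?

40

gcd(269353, 5929) = 49 (Euclid: 269353 = 45·5929 + 2548; 5929 = 2·2548 + 833; 2548 = 3·833 + 49; 833 = 17·49 + 0), and 49 | 1127.
Extended Euclid: 269353·(7) + 5929·(-318) = 49. Scale by 23: x₀ = 161.
General solution x = x₀ + 121t; reducing mod 121 gives x = 40 (and y = -1817).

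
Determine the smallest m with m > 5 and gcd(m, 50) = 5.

15

50 = 5·10. Any m with gcd(m, 50) = 5 is a multiple of 5, say 5s, with s coprime to 10.
Need s > 5/5, so s ≥ 2. First s ≥ 2 with gcd(s, 10) = 1 is s = 3. Thus m = 5·3 = 15.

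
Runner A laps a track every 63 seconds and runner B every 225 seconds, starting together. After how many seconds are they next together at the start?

gcd first: 225 = 3·63 + 36; 63 = 1·36 + 27; 36 = 1·27 + 9; 27 = 3·9 + 0 → gcd = 9
lcm = 63·225/gcd = 14175/9 = 1575

1575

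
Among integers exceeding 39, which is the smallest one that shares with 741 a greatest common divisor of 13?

gcd(m, 741) = 13 forces 13 | m; write m = 13s. Then gcd(13s, 13·57) = 13·gcd(s, 57), so need gcd(s, 57) = 1.
13s > 39 gives s ≥ 4. The least s ≥ 4 coprime to 57 is 4, so m = 13·4 = 52.

52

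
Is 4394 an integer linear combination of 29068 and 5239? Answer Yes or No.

gcd(29068, 5239): 29068 = 5·5239 + 2873; 5239 = 1·2873 + 2366; 2873 = 1·2366 + 507; 2366 = 4·507 + 338; 507 = 1·338 + 169; 338 = 2·169 + 0 → 169
169 divides 4394, so a solution exists.

Yes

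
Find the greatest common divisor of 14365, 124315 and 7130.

gcd(14365, 124315): 124315 = 8·14365 + 9395; 14365 = 1·9395 + 4970; 9395 = 1·4970 + 4425; 4970 = 1·4425 + 545; 4425 = 8·545 + 65; 545 = 8·65 + 25; 65 = 2·25 + 15; 25 = 1·15 + 10; 15 = 1·10 + 5; 10 = 2·5 + 0 → 5
gcd(5, 7130): 7130 = 1426·5 + 0 → 5

5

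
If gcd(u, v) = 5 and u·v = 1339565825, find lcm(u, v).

267913165

For any two positive integers, gcd × lcm equals their product. Hence lcm = 1339565825 / 5 = 267913165.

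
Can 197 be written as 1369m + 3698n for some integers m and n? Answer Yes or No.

By Bézout, 1369m + 3698n = 197 has integer solutions iff gcd(1369, 3698) | 197.
Euclid: 3698 = 2·1369 + 960; 1369 = 1·960 + 409; 960 = 2·409 + 142; 409 = 2·142 + 125; 142 = 1·125 + 17; 125 = 7·17 + 6; 17 = 2·6 + 5; 6 = 1·5 + 1; 5 = 5·1 + 0. gcd = 1; 197 mod 1 = 0. Yes.

Yes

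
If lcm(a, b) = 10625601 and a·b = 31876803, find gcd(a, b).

3

From gcd × lcm = ab: gcd = 31876803 / 10625601 = 3.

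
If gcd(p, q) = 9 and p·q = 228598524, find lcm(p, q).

25399836

Since gcd(p,q)·lcm(p,q) = pq, lcm = 228598524/9 = 25399836.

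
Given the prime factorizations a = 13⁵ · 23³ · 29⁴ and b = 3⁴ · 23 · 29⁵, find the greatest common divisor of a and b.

min exponent per shared prime: 23 · 29⁴ = 16267463

16267463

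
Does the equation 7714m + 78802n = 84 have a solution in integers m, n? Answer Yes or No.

By Bézout, 7714m + 78802n = 84 has integer solutions iff gcd(7714, 78802) | 84.
Euclid: 78802 = 10·7714 + 1662; 7714 = 4·1662 + 1066; 1662 = 1·1066 + 596; 1066 = 1·596 + 470; 596 = 1·470 + 126; 470 = 3·126 + 92; 126 = 1·92 + 34; 92 = 2·34 + 24; 34 = 1·24 + 10; 24 = 2·10 + 4; 10 = 2·4 + 2; 4 = 2·2 + 0. gcd = 2; 84 mod 2 = 0. Yes.

Yes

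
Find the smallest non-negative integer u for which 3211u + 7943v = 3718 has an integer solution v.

16

gcd(3211, 7943) = 169 (Euclid: 7943 = 2·3211 + 1521; 3211 = 2·1521 + 169; 1521 = 9·169 + 0), and 169 | 3718.
Extended Euclid: 3211·(5) + 7943·(-2) = 169. Scale by 22: u₀ = 110.
General solution u = u₀ + 47t; reducing mod 47 gives u = 16 (and v = -6).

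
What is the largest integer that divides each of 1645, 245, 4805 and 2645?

gcd(1645, 245): 1645 = 6·245 + 175; 245 = 1·175 + 70; 175 = 2·70 + 35; 70 = 2·35 + 0 → 35
gcd(35, 4805): 4805 = 137·35 + 10; 35 = 3·10 + 5; 10 = 2·5 + 0 → 5
gcd(5, 2645): 2645 = 529·5 + 0 → 5

5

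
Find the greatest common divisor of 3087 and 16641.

9

Euclid: 16641 = 5·3087 + 1206; 3087 = 2·1206 + 675; 1206 = 1·675 + 531; 675 = 1·531 + 144; 531 = 3·144 + 99; 144 = 1·99 + 45; 99 = 2·45 + 9; 45 = 5·9 + 0. Last nonzero remainder: 9.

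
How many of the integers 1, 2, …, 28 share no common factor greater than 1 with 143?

143 = 11·13. Inclusion–exclusion on these primes:
28 − ⌊28/11⌋ − ⌊28/13⌋ + ⌊28/143⌋ = 24

24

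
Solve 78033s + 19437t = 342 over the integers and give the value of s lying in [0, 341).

274

gcd(78033, 19437) = 57 (Euclid: 78033 = 4·19437 + 285; 19437 = 68·285 + 57; 285 = 5·57 + 0), and 57 | 342.
Extended Euclid: 78033·(-68) + 19437·(273) = 57. Scale by 6: s₀ = -408.
General solution s = s₀ + 341k; reducing mod 341 gives s = 274 (and t = -1100).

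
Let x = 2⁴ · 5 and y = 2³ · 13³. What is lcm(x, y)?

175760

max exponent per prime: 2⁴ · 5 · 13³ = 175760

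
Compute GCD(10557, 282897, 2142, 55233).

gcd(10557, 282897): 282897 = 26·10557 + 8415; 10557 = 1·8415 + 2142; 8415 = 3·2142 + 1989; 2142 = 1·1989 + 153; 1989 = 13·153 + 0 → 153
gcd(153, 2142): 2142 = 14·153 + 0 → 153
gcd(153, 55233): 55233 = 361·153 + 0 → 153

153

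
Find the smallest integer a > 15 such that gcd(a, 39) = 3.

18

39 = 3·13. Any a with gcd(a, 39) = 3 is a multiple of 3, say 3s, with s coprime to 13.
Need s > 15/3, so s ≥ 6. First s ≥ 6 with gcd(s, 13) = 1 is s = 6. Thus a = 3·6 = 18.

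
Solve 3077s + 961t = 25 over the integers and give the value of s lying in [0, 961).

441

Euclid: 3077 = 3·961 + 194; 961 = 4·194 + 185; 194 = 1·185 + 9; 185 = 20·9 + 5; 9 = 1·5 + 4; 5 = 1·4 + 1; 4 = 4·1 + 0 → gcd = 1; 25 = 1·25.
Back-substitution yields 3077·(-213) + 961·(682) = 1, so one solution is s = -213·25 = -5325, t = 682·25 = 17050.
Solutions in s differ by 961/1 = 961; the one in [0, 961) is -5325 mod 961 = 441.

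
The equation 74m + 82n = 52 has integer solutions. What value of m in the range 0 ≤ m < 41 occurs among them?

Euclid: 82 = 1·74 + 8; 74 = 9·8 + 2; 8 = 4·2 + 0 → gcd = 2; 52 = 2·26.
Back-substitution yields 74·(10) + 82·(-9) = 2, so one solution is m = 10·26 = 260, n = -9·26 = -234.
Solutions in m differ by 82/2 = 41; the one in [0, 41) is 260 mod 41 = 14.

14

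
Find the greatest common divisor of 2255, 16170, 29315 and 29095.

2255 = 5 · 11 · 41; 16170 = 2 · 3 · 5 · 7² · 11; 29315 = 5 · 11 · 13 · 41; 29095 = 5 · 11 · 23²
gcd takes min exponent of each prime: 5 · 11 = 55

55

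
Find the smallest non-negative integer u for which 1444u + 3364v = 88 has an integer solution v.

Euclid: 3364 = 2·1444 + 476; 1444 = 3·476 + 16; 476 = 29·16 + 12; 16 = 1·12 + 4; 12 = 3·4 + 0 → gcd = 4; 88 = 4·22.
Back-substitution yields 1444·(212) + 3364·(-91) = 4, so one solution is u = 212·22 = 4664, v = -91·22 = -2002.
Solutions in u differ by 3364/4 = 841; the one in [0, 841) is 4664 mod 841 = 459.

459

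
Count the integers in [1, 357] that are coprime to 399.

194

Prime factors of 399: 3, 7, 19. Count integers ≤ 357 divisible by none of them.
By inclusion–exclusion: 357 − ⌊357/3⌋ − ⌊357/7⌋ − ⌊357/19⌋ + ⌊357/21⌋ + ⌊357/57⌋ + ⌊357/133⌋ − ⌊357/399⌋ = 194.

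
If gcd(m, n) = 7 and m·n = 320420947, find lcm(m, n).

Since gcd(m,n)·lcm(m,n) = mn, lcm = 320420947/7 = 45774421.

45774421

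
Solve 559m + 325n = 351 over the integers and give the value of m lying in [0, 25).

14

Reduce mod 325: 559m ≡ 351 (mod 325). With g = gcd(559, 325) = 13 dividing 351, divide through: 43m ≡ 27 (mod 25).
Since gcd(43, 25) = 1, m ≡ 27·(43)⁻¹ ≡ 14 (mod 25). Smallest non-negative: 14.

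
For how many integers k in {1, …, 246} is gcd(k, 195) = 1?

Prime factors of 195: 3, 5, 13. Count integers ≤ 246 divisible by none of them.
By inclusion–exclusion: 246 − ⌊246/3⌋ − ⌊246/5⌋ − ⌊246/13⌋ + ⌊246/15⌋ + ⌊246/39⌋ + ⌊246/65⌋ − ⌊246/195⌋ = 121.

121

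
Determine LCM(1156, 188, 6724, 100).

2283302300

lcm(1156, 188) = 1156·188/gcd = 217328/4 = 54332
lcm(54332, 6724) = 54332·6724/gcd = 365328368/4 = 91332092
lcm(91332092, 100) = 91332092·100/gcd = 9133209200/4 = 2283302300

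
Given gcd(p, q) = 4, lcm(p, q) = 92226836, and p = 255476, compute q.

1444

Using pq = gcd(p,q)·lcm(p,q) = 4·92226836 = 368907344, we get q = 368907344/255476 = 1444.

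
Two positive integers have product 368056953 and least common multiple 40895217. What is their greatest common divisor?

9

gcd·lcm = product, so gcd = 368056953/40895217 = 9.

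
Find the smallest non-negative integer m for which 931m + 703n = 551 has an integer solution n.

24

Euclid: 931 = 1·703 + 228; 703 = 3·228 + 19; 228 = 12·19 + 0 → gcd = 19; 551 = 19·29.
Back-substitution yields 931·(-3) + 703·(4) = 19, so one solution is m = -3·29 = -87, n = 4·29 = 116.
Solutions in m differ by 703/19 = 37; the one in [0, 37) is -87 mod 37 = 24.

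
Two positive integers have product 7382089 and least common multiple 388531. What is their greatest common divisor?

19

gcd·lcm = product, so gcd = 7382089/388531 = 19.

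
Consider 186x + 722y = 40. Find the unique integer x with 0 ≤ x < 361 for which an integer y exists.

gcd(186, 722) = 2 (Euclid: 722 = 3·186 + 164; 186 = 1·164 + 22; 164 = 7·22 + 10; 22 = 2·10 + 2; 10 = 5·2 + 0), and 2 | 40.
Extended Euclid: 186·(66) + 722·(-17) = 2. Scale by 20: x₀ = 1320.
General solution x = x₀ + 361t; reducing mod 361 gives x = 237 (and y = -61).

237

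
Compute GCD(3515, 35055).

95

Euclid: 35055 = 9·3515 + 3420; 3515 = 1·3420 + 95; 3420 = 36·95 + 0. Last nonzero remainder: 95.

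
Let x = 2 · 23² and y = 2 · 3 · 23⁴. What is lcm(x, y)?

max exponent per prime: 2 · 3 · 23⁴ = 1679046

1679046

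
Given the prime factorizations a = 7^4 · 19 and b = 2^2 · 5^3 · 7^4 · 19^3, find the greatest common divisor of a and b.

45619

min exponent per shared prime: 7^4 · 19 = 45619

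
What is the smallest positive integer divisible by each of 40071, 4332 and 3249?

480852

40071 = 3 · 19² · 37; 4332 = 2² · 3 · 19²; 3249 = 3² · 19²
lcm takes max exponent of each prime: 2² · 3² · 19² · 37 = 480852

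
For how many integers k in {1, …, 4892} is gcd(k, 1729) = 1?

3667

Prime factors of 1729: 7, 13, 19. Count integers ≤ 4892 divisible by none of them.
By inclusion–exclusion: 4892 − ⌊4892/7⌋ − ⌊4892/13⌋ − ⌊4892/19⌋ + ⌊4892/91⌋ + ⌊4892/133⌋ + ⌊4892/247⌋ − ⌊4892/1729⌋ = 3667.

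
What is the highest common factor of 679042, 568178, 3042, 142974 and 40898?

gcd(679042, 568178): 679042 = 1·568178 + 110864; 568178 = 5·110864 + 13858; 110864 = 8·13858 + 0 → 13858
gcd(13858, 3042): 13858 = 4·3042 + 1690; 3042 = 1·1690 + 1352; 1690 = 1·1352 + 338; 1352 = 4·338 + 0 → 338
gcd(338, 142974): 142974 = 423·338 + 0 → 338
gcd(338, 40898): 40898 = 121·338 + 0 → 338

338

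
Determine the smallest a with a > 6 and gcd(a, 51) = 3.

Multiples of 3 above 6: 3·3, 3·4, … . Need the cofactor coprime to 51/3 = 17.
Checking s = 3, 4, … the first with gcd(s, 17) = 1 is s = 3, giving 9.

9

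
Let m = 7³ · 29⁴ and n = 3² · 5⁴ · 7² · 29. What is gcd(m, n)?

1421

min exponent per shared prime: 7² · 29 = 1421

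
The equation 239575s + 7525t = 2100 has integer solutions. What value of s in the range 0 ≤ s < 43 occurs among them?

29

Reduce mod 7525: 239575s ≡ 2100 (mod 7525). With g = gcd(239575, 7525) = 175 dividing 2100, divide through: 1369s ≡ 12 (mod 43).
Since gcd(1369, 43) = 1, s ≡ 12·(1369)⁻¹ ≡ 29 (mod 43). Smallest non-negative: 29.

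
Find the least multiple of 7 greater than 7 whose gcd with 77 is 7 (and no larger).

77 = 7·11. Any k with gcd(k, 77) = 7 is a multiple of 7, say 7s, with s coprime to 11.
Need s > 7/7, so s ≥ 2. First s ≥ 2 with gcd(s, 11) = 1 is s = 2. Thus k = 7·2 = 14.

14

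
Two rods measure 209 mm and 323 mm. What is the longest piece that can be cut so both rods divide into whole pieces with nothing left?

19

Euclid: 323 = 1·209 + 114; 209 = 1·114 + 95; 114 = 1·95 + 19; 95 = 5·19 + 0. Last nonzero remainder: 19.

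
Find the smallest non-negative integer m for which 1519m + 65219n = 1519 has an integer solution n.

1

Euclid: 65219 = 42·1519 + 1421; 1519 = 1·1421 + 98; 1421 = 14·98 + 49; 98 = 2·49 + 0 → gcd = 49; 1519 = 49·31.
Back-substitution yields 1519·(-644) + 65219·(15) = 49, so one solution is m = -644·31 = -19964, n = 15·31 = 465.
Solutions in m differ by 65219/49 = 1331; the one in [0, 1331) is -19964 mod 1331 = 1.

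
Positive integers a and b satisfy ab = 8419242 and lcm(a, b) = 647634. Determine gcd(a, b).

gcd·lcm = product, so gcd = 8419242/647634 = 13.

13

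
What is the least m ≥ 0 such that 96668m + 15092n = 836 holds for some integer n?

gcd(96668, 15092) = 44 (Euclid: 96668 = 6·15092 + 6116; 15092 = 2·6116 + 2860; 6116 = 2·2860 + 396; 2860 = 7·396 + 88; 396 = 4·88 + 44; 88 = 2·44 + 0), and 44 | 836.
Extended Euclid: 96668·(153) + 15092·(-980) = 44. Scale by 19: m₀ = 2907.
General solution m = m₀ + 343t; reducing mod 343 gives m = 163 (and n = -1044).

163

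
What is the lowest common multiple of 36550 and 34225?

36550 = 2 · 5² · 17 · 43; 34225 = 5² · 37²
max exponents: 2 · 5² · 17 · 37² · 43 = 50036950

50036950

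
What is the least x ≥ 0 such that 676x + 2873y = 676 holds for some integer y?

Euclid: 2873 = 4·676 + 169; 676 = 4·169 + 0 → gcd = 169; 676 = 169·4.
Back-substitution yields 676·(-4) + 2873·(1) = 169, so one solution is x = -4·4 = -16, y = 1·4 = 4.
Solutions in x differ by 2873/169 = 17; the one in [0, 17) is -16 mod 17 = 1.

1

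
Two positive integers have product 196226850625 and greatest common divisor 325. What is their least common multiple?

603774925

Since gcd(p,q)·lcm(p,q) = pq, lcm = 196226850625/325 = 603774925.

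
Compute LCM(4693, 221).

79781

gcd first: 4693 = 21·221 + 52; 221 = 4·52 + 13; 52 = 4·13 + 0 → gcd = 13
lcm = 4693·221/gcd = 1037153/13 = 79781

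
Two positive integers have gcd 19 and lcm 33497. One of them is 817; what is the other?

779

Using ab = gcd(a,b)·lcm(a,b) = 19·33497 = 636443, we get b = 636443/817 = 779.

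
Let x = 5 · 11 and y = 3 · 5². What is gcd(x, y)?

min exponent per shared prime: 5 = 5

5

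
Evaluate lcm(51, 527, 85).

lcm(51, 527) = 51·527/gcd = 26877/17 = 1581
lcm(1581, 85) = 1581·85/gcd = 134385/17 = 7905

7905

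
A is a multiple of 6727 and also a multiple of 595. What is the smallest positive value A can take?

571795

gcd first: 6727 = 11·595 + 182; 595 = 3·182 + 49; 182 = 3·49 + 35; 49 = 1·35 + 14; 35 = 2·14 + 7; 14 = 2·7 + 0 → gcd = 7
lcm = 6727·595/gcd = 4002565/7 = 571795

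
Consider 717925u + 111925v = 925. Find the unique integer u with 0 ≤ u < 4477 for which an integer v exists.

4366

Reduce mod 111925: 717925u ≡ 925 (mod 111925). With g = gcd(717925, 111925) = 25 dividing 925, divide through: 28717u ≡ 37 (mod 4477).
Since gcd(28717, 4477) = 1, u ≡ 37·(28717)⁻¹ ≡ 4366 (mod 4477). Smallest non-negative: 4366.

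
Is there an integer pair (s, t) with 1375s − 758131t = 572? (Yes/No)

gcd(1375, 758131): 758131 = 551·1375 + 506; 1375 = 2·506 + 363; 506 = 1·363 + 143; 363 = 2·143 + 77; 143 = 1·77 + 66; 77 = 1·66 + 11; 66 = 6·11 + 0 → 11
11 divides 572, so a solution exists.

Yes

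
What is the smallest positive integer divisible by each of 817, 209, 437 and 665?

817 = 19 · 43; 209 = 11 · 19; 437 = 19 · 23; 665 = 5 · 7 · 19
lcm takes max exponent of each prime: 5 · 7 · 11 · 19 · 23 · 43 = 7234535

7234535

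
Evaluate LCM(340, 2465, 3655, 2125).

lcm(340, 2465) = 340·2465/gcd = 838100/85 = 9860
lcm(9860, 3655) = 9860·3655/gcd = 36038300/85 = 423980
lcm(423980, 2125) = 423980·2125/gcd = 900957500/85 = 10599500

10599500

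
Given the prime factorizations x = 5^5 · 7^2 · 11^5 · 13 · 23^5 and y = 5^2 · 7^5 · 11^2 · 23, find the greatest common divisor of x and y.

3409175

min exponent per shared prime: 5^2 · 7^2 · 11^2 · 23 = 3409175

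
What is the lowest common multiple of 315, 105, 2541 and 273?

495495

315 = 3² · 5 · 7; 105 = 3 · 5 · 7; 2541 = 3 · 7 · 11²; 273 = 3 · 7 · 13
lcm takes max exponent of each prime: 3² · 5 · 7 · 11² · 13 = 495495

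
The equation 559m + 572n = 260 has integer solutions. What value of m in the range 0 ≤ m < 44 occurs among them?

Euclid: 572 = 1·559 + 13; 559 = 43·13 + 0 → gcd = 13; 260 = 13·20.
Back-substitution yields 559·(-1) + 572·(1) = 13, so one solution is m = -1·20 = -20, n = 1·20 = 20.
Solutions in m differ by 572/13 = 44; the one in [0, 44) is -20 mod 44 = 24.

24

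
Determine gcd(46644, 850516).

Euclid: 850516 = 18·46644 + 10924; 46644 = 4·10924 + 2948; 10924 = 3·2948 + 2080; 2948 = 1·2080 + 868; 2080 = 2·868 + 344; 868 = 2·344 + 180; 344 = 1·180 + 164; 180 = 1·164 + 16; 164 = 10·16 + 4; 16 = 4·4 + 0. Last nonzero remainder: 4.

4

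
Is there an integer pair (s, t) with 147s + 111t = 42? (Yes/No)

gcd(147, 111): 147 = 1·111 + 36; 111 = 3·36 + 3; 36 = 12·3 + 0 → 3
3 divides 42, so a solution exists.

Yes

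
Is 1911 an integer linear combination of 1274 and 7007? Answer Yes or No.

Yes

By Bézout, 1274m + 7007n = 1911 has integer solutions iff gcd(1274, 7007) | 1911.
Euclid: 7007 = 5·1274 + 637; 1274 = 2·637 + 0. gcd = 637; 1911 mod 637 = 0. Yes.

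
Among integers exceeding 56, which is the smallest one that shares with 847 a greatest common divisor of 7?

63

gcd(x, 847) = 7 forces 7 | x; write x = 7s. Then gcd(7s, 7·121) = 7·gcd(s, 121), so need gcd(s, 121) = 1.
7s > 56 gives s ≥ 9. The least s ≥ 9 coprime to 121 is 9, so x = 7·9 = 63.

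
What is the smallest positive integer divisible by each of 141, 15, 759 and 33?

178365

141 = 3 · 47; 15 = 3 · 5; 759 = 3 · 11 · 23; 33 = 3 · 11
lcm takes max exponent of each prime: 3 · 5 · 11 · 23 · 47 = 178365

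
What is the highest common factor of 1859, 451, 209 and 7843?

11

gcd(1859, 451): 1859 = 4·451 + 55; 451 = 8·55 + 11; 55 = 5·11 + 0 → 11
gcd(11, 209): 209 = 19·11 + 0 → 11
gcd(11, 7843): 7843 = 713·11 + 0 → 11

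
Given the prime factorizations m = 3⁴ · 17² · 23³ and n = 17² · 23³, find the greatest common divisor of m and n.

3516263

min exponent per shared prime: 17² · 23³ = 3516263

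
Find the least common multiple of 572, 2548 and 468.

572 = 2² · 11 · 13; 2548 = 2² · 7² · 13; 468 = 2² · 3² · 13
lcm takes max exponent of each prime: 2² · 3² · 7² · 11 · 13 = 252252

252252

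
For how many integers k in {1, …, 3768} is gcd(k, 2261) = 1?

2880

Prime factors of 2261: 7, 17, 19. Count integers ≤ 3768 divisible by none of them.
By inclusion–exclusion: 3768 − ⌊3768/7⌋ − ⌊3768/17⌋ − ⌊3768/19⌋ + ⌊3768/119⌋ + ⌊3768/133⌋ + ⌊3768/323⌋ − ⌊3768/2261⌋ = 2880.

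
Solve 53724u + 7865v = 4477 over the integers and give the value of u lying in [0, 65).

Reduce mod 7865: 53724u ≡ 4477 (mod 7865). With g = gcd(53724, 7865) = 121 dividing 4477, divide through: 444u ≡ 37 (mod 65).
Since gcd(444, 65) = 1, u ≡ 37·(444)⁻¹ ≡ 38 (mod 65). Smallest non-negative: 38.

38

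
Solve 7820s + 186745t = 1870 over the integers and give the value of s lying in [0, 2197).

48

Reduce mod 186745: 7820s ≡ 1870 (mod 186745). With g = gcd(7820, 186745) = 85 dividing 1870, divide through: 92s ≡ 22 (mod 2197).
Since gcd(92, 2197) = 1, s ≡ 22·(92)⁻¹ ≡ 48 (mod 2197). Smallest non-negative: 48.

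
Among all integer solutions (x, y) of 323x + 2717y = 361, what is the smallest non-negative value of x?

60

Euclid: 2717 = 8·323 + 133; 323 = 2·133 + 57; 133 = 2·57 + 19; 57 = 3·19 + 0 → gcd = 19; 361 = 19·19.
Back-substitution yields 323·(-42) + 2717·(5) = 19, so one solution is x = -42·19 = -798, y = 5·19 = 95.
Solutions in x differ by 2717/19 = 143; the one in [0, 143) is -798 mod 143 = 60.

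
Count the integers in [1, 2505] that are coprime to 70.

859

Prime factors of 70: 2, 5, 7. Count integers ≤ 2505 divisible by none of them.
By inclusion–exclusion: 2505 − ⌊2505/2⌋ − ⌊2505/5⌋ − ⌊2505/7⌋ + ⌊2505/10⌋ + ⌊2505/14⌋ + ⌊2505/35⌋ − ⌊2505/70⌋ = 859.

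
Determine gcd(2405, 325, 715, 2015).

2405 = 5 · 13 · 37; 325 = 5² · 13; 715 = 5 · 11 · 13; 2015 = 5 · 13 · 31
gcd takes min exponent of each prime: 5 · 13 = 65

65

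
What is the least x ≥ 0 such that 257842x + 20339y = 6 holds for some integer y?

Euclid: 257842 = 12·20339 + 13774; 20339 = 1·13774 + 6565; 13774 = 2·6565 + 644; 6565 = 10·644 + 125; 644 = 5·125 + 19; 125 = 6·19 + 11; 19 = 1·11 + 8; 11 = 1·8 + 3; 8 = 2·3 + 2; 3 = 1·2 + 1; 2 = 2·1 + 0 → gcd = 1; 6 = 1·6.
Back-substitution yields 257842·(-7485) + 20339·(94889) = 1, so one solution is x = -7485·6 = -44910, y = 94889·6 = 569334.
Solutions in x differ by 20339/1 = 20339; the one in [0, 20339) is -44910 mod 20339 = 16107.

16107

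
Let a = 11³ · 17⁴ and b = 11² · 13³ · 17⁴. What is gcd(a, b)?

min exponent per shared prime: 11² · 17⁴ = 10106041

10106041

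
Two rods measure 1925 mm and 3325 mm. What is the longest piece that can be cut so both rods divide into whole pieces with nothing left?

Euclid: 3325 = 1·1925 + 1400; 1925 = 1·1400 + 525; 1400 = 2·525 + 350; 525 = 1·350 + 175; 350 = 2·175 + 0. Last nonzero remainder: 175.

175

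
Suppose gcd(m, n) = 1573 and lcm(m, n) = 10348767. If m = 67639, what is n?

m·n = gcd·lcm = 1573·10348767 = 16278610491, so n = 16278610491/67639 = 240669.

240669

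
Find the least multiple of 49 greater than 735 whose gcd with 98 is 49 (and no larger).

gcd(k, 98) = 49 forces 49 | k; write k = 49s. Then gcd(49s, 49·2) = 49·gcd(s, 2), so need gcd(s, 2) = 1.
49s > 735 gives s ≥ 16. The least s ≥ 16 coprime to 2 is 17, so k = 49·17 = 833.

833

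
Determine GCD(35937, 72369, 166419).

gcd(35937, 72369): 72369 = 2·35937 + 495; 35937 = 72·495 + 297; 495 = 1·297 + 198; 297 = 1·198 + 99; 198 = 2·99 + 0 → 99
gcd(99, 166419): 166419 = 1681·99 + 0 → 99

99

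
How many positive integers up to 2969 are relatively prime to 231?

1543

231 = 3·7·11. Inclusion–exclusion on these primes:
2969 − ⌊2969/3⌋ − ⌊2969/7⌋ − ⌊2969/11⌋ + ⌊2969/21⌋ + ⌊2969/33⌋ + ⌊2969/77⌋ − ⌊2969/231⌋ = 1543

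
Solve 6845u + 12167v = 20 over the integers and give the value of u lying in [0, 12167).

Reduce mod 12167: 6845u ≡ 20 (mod 12167). With g = gcd(6845, 12167) = 1 dividing 20, divide through: 6845u ≡ 20 (mod 12167).
Since gcd(6845, 12167) = 1, u ≡ 20·(6845)⁻¹ ≡ 9323 (mod 12167). Smallest non-negative: 9323.

9323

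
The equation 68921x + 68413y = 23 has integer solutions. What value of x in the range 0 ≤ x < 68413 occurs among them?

Reduce mod 68413: 68921x ≡ 23 (mod 68413). With g = gcd(68921, 68413) = 1 dividing 23, divide through: 68921x ≡ 23 (mod 68413).
Since gcd(68921, 68413) = 1, x ≡ 23·(68921)⁻¹ ≡ 47539 (mod 68413). Smallest non-negative: 47539.

47539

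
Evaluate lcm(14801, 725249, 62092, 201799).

lcm(14801, 725249) = 14801·725249/gcd = 10734410449/14801 = 725249
lcm(725249, 62092) = 725249·62092/gcd = 45032160908/361 = 124742828
lcm(124742828, 201799) = 124742828·201799/gcd = 25172977947572/15523 = 1621656764

1621656764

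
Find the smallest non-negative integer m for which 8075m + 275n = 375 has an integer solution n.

Euclid: 8075 = 29·275 + 100; 275 = 2·100 + 75; 100 = 1·75 + 25; 75 = 3·25 + 0 → gcd = 25; 375 = 25·15.
Back-substitution yields 8075·(3) + 275·(-88) = 25, so one solution is m = 3·15 = 45, n = -88·15 = -1320.
Solutions in m differ by 275/25 = 11; the one in [0, 11) is 45 mod 11 = 1.

1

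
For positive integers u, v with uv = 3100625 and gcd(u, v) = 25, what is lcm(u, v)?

124025

gcd·lcm = product, so lcm = 3100625/25 = 124025.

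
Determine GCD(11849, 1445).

289

11849 = 17² · 41
1445 = 5 · 17²
Common: 17² = 289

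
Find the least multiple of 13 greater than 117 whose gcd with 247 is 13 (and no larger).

gcd(k, 247) = 13 forces 13 | k; write k = 13s. Then gcd(13s, 13·19) = 13·gcd(s, 19), so need gcd(s, 19) = 1.
13s > 117 gives s ≥ 10. The least s ≥ 10 coprime to 19 is 10, so k = 13·10 = 130.

130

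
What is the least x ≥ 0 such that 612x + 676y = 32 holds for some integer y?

84

gcd(612, 676) = 4 (Euclid: 676 = 1·612 + 64; 612 = 9·64 + 36; 64 = 1·36 + 28; 36 = 1·28 + 8; 28 = 3·8 + 4; 8 = 2·4 + 0), and 4 | 32.
Extended Euclid: 612·(-74) + 676·(67) = 4. Scale by 8: x₀ = -592.
General solution x = x₀ + 169t; reducing mod 169 gives x = 84 (and y = -76).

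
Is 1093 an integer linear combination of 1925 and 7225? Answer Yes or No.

No

gcd(1925, 7225): 7225 = 3·1925 + 1450; 1925 = 1·1450 + 475; 1450 = 3·475 + 25; 475 = 19·25 + 0 → 25
25 does not divide 1093, so a solution does not exist.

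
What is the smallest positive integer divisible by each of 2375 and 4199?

524875

gcd first: 4199 = 1·2375 + 1824; 2375 = 1·1824 + 551; 1824 = 3·551 + 171; 551 = 3·171 + 38; 171 = 4·38 + 19; 38 = 2·19 + 0 → gcd = 19
lcm = 2375·4199/gcd = 9972625/19 = 524875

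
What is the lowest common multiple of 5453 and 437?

125419

gcd first: 5453 = 12·437 + 209; 437 = 2·209 + 19; 209 = 11·19 + 0 → gcd = 19
lcm = 5453·437/gcd = 2382961/19 = 125419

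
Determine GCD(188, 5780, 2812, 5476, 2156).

gcd(188, 5780): 5780 = 30·188 + 140; 188 = 1·140 + 48; 140 = 2·48 + 44; 48 = 1·44 + 4; 44 = 11·4 + 0 → 4
gcd(4, 2812): 2812 = 703·4 + 0 → 4
gcd(4, 5476): 5476 = 1369·4 + 0 → 4
gcd(4, 2156): 2156 = 539·4 + 0 → 4

4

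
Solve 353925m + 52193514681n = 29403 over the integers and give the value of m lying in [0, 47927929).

Reduce mod 52193514681: 353925m ≡ 29403 (mod 52193514681). With g = gcd(353925, 52193514681) = 1089 dividing 29403, divide through: 325m ≡ 27 (mod 47927929).
Since gcd(325, 47927929) = 1, m ≡ 27·(325)⁻¹ ≡ 12829938 (mod 47927929). Smallest non-negative: 12829938.

12829938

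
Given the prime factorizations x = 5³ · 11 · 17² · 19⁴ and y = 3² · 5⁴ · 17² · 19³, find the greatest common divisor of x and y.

247781375

min exponent per shared prime: 5³ · 17² · 19³ = 247781375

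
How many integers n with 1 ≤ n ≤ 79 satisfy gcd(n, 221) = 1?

Prime factors of 221: 13, 17. Count integers ≤ 79 divisible by none of them.
By inclusion–exclusion: 79 − ⌊79/13⌋ − ⌊79/17⌋ + ⌊79/221⌋ = 69.

69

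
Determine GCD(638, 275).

638 = 2 · 11 · 29
275 = 5² · 11
Common: 11 = 11

11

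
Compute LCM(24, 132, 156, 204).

58344

24 = 2³ · 3; 132 = 2² · 3 · 11; 156 = 2² · 3 · 13; 204 = 2² · 3 · 17
lcm takes max exponent of each prime: 2³ · 3 · 11 · 13 · 17 = 58344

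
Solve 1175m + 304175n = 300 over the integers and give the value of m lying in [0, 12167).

518

gcd(1175, 304175) = 25 (Euclid: 304175 = 258·1175 + 1025; 1175 = 1·1025 + 150; 1025 = 6·150 + 125; 150 = 1·125 + 25; 125 = 5·25 + 0), and 25 | 300.
Extended Euclid: 1175·(2071) + 304175·(-8) = 25. Scale by 12: m₀ = 24852.
General solution m = m₀ + 12167t; reducing mod 12167 gives m = 518 (and n = -2).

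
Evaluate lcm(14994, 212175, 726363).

1240373776950

14994 = 2 · 3² · 7² · 17; 212175 = 3² · 5² · 23 · 41; 726363 = 3² · 11² · 23 · 29
lcm takes max exponent of each prime: 2 · 3² · 5² · 7² · 11² · 17 · 23 · 29 · 41 = 1240373776950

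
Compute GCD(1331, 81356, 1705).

11

gcd(1331, 81356): 81356 = 61·1331 + 165; 1331 = 8·165 + 11; 165 = 15·11 + 0 → 11
gcd(11, 1705): 1705 = 155·11 + 0 → 11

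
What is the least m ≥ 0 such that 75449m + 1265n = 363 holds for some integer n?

2

gcd(75449, 1265) = 11 (Euclid: 75449 = 59·1265 + 814; 1265 = 1·814 + 451; 814 = 1·451 + 363; 451 = 1·363 + 88; 363 = 4·88 + 11; 88 = 8·11 + 0), and 11 | 363.
Extended Euclid: 75449·(14) + 1265·(-835) = 11. Scale by 33: m₀ = 462.
General solution m = m₀ + 115t; reducing mod 115 gives m = 2 (and n = -119).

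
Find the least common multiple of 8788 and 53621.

gcd first: 53621 = 6·8788 + 893; 8788 = 9·893 + 751; 893 = 1·751 + 142; 751 = 5·142 + 41; 142 = 3·41 + 19; 41 = 2·19 + 3; 19 = 6·3 + 1; 3 = 3·1 + 0 → gcd = 1
lcm = 8788·53621/gcd = 471221348/1 = 471221348

471221348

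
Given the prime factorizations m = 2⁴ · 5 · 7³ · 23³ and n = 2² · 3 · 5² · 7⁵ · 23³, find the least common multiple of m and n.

245388922800

max exponent per prime: 2⁴ · 3 · 5² · 7⁵ · 23³ = 245388922800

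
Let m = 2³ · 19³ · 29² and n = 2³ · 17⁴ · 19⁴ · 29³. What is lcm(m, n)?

max exponent per prime: 2³ · 17⁴ · 19⁴ · 29³ = 2123704415501992

2123704415501992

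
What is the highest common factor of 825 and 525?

75

825 = 3 · 5² · 11
525 = 3 · 5² · 7
Common: 3 · 5² = 75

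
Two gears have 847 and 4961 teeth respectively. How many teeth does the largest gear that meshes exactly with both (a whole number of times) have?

121

847 = 7 · 11²
4961 = 11² · 41
Common: 11² = 121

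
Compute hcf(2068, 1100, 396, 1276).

gcd(2068, 1100): 2068 = 1·1100 + 968; 1100 = 1·968 + 132; 968 = 7·132 + 44; 132 = 3·44 + 0 → 44
gcd(44, 396): 396 = 9·44 + 0 → 44
gcd(44, 1276): 1276 = 29·44 + 0 → 44

44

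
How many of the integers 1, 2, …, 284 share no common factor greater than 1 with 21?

21 = 3·7. Inclusion–exclusion on these primes:
284 − ⌊284/3⌋ − ⌊284/7⌋ + ⌊284/21⌋ = 163

163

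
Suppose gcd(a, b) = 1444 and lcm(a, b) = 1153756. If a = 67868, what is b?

24548

a·b = gcd·lcm = 1444·1153756 = 1666023664, so b = 1666023664/67868 = 24548.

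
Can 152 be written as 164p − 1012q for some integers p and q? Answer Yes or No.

Yes

gcd(164, 1012): 1012 = 6·164 + 28; 164 = 5·28 + 24; 28 = 1·24 + 4; 24 = 6·4 + 0 → 4
4 divides 152, so a solution exists.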